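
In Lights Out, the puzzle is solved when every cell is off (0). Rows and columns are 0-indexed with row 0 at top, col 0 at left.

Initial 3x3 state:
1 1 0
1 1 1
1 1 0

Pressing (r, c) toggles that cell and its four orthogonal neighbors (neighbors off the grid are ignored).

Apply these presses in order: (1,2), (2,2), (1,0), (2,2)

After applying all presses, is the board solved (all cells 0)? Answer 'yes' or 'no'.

After press 1 at (1,2):
1 1 1
1 0 0
1 1 1

After press 2 at (2,2):
1 1 1
1 0 1
1 0 0

After press 3 at (1,0):
0 1 1
0 1 1
0 0 0

After press 4 at (2,2):
0 1 1
0 1 0
0 1 1

Lights still on: 5

Answer: no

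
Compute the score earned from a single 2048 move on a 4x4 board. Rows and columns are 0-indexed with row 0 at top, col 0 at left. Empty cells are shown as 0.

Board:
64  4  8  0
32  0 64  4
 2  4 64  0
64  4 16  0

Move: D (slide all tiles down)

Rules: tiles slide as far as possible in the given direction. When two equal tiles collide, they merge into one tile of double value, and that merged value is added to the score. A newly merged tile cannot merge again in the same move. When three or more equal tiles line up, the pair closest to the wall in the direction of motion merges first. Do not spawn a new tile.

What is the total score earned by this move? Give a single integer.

Answer: 136

Derivation:
Slide down:
col 0: [64, 32, 2, 64] -> [64, 32, 2, 64]  score +0 (running 0)
col 1: [4, 0, 4, 4] -> [0, 0, 4, 8]  score +8 (running 8)
col 2: [8, 64, 64, 16] -> [0, 8, 128, 16]  score +128 (running 136)
col 3: [0, 4, 0, 0] -> [0, 0, 0, 4]  score +0 (running 136)
Board after move:
 64   0   0   0
 32   0   8   0
  2   4 128   0
 64   8  16   4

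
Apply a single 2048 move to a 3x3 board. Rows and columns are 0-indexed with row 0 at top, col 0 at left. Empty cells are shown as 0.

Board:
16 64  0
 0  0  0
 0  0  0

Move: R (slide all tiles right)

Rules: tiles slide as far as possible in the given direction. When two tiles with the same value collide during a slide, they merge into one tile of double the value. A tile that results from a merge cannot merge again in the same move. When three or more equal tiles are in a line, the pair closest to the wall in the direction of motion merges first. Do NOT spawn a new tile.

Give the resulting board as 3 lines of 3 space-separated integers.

Slide right:
row 0: [16, 64, 0] -> [0, 16, 64]
row 1: [0, 0, 0] -> [0, 0, 0]
row 2: [0, 0, 0] -> [0, 0, 0]

Answer:  0 16 64
 0  0  0
 0  0  0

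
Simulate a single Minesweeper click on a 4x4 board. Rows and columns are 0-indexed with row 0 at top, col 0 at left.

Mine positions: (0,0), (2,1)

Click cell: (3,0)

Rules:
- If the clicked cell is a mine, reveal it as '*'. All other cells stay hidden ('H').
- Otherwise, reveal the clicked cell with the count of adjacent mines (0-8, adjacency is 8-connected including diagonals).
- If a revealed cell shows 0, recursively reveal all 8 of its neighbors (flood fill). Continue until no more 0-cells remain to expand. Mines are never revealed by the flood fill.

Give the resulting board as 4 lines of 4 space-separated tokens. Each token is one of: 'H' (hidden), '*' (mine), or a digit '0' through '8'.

H H H H
H H H H
H H H H
1 H H H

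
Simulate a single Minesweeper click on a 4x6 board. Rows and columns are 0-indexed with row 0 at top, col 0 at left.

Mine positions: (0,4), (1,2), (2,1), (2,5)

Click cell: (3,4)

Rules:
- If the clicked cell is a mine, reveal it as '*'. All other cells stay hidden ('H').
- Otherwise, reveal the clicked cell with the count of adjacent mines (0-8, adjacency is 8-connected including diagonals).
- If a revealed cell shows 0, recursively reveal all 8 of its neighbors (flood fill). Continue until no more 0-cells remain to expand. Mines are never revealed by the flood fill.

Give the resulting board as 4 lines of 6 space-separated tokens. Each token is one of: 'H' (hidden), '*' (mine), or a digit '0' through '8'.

H H H H H H
H H H H H H
H H H H H H
H H H H 1 H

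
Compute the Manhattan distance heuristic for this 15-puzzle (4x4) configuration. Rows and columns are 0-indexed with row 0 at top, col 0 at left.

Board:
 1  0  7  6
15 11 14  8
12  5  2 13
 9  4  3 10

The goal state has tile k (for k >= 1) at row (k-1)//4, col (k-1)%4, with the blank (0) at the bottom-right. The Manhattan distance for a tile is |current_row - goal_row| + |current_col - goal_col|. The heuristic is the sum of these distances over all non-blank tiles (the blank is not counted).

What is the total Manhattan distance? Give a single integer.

Tile 1: at (0,0), goal (0,0), distance |0-0|+|0-0| = 0
Tile 7: at (0,2), goal (1,2), distance |0-1|+|2-2| = 1
Tile 6: at (0,3), goal (1,1), distance |0-1|+|3-1| = 3
Tile 15: at (1,0), goal (3,2), distance |1-3|+|0-2| = 4
Tile 11: at (1,1), goal (2,2), distance |1-2|+|1-2| = 2
Tile 14: at (1,2), goal (3,1), distance |1-3|+|2-1| = 3
Tile 8: at (1,3), goal (1,3), distance |1-1|+|3-3| = 0
Tile 12: at (2,0), goal (2,3), distance |2-2|+|0-3| = 3
Tile 5: at (2,1), goal (1,0), distance |2-1|+|1-0| = 2
Tile 2: at (2,2), goal (0,1), distance |2-0|+|2-1| = 3
Tile 13: at (2,3), goal (3,0), distance |2-3|+|3-0| = 4
Tile 9: at (3,0), goal (2,0), distance |3-2|+|0-0| = 1
Tile 4: at (3,1), goal (0,3), distance |3-0|+|1-3| = 5
Tile 3: at (3,2), goal (0,2), distance |3-0|+|2-2| = 3
Tile 10: at (3,3), goal (2,1), distance |3-2|+|3-1| = 3
Sum: 0 + 1 + 3 + 4 + 2 + 3 + 0 + 3 + 2 + 3 + 4 + 1 + 5 + 3 + 3 = 37

Answer: 37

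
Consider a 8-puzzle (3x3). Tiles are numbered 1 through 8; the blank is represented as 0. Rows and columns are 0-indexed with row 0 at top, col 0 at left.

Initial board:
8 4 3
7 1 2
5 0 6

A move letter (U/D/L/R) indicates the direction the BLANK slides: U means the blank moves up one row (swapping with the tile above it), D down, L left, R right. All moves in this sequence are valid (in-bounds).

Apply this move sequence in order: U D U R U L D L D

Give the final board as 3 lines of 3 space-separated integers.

Answer: 8 2 4
5 7 3
0 1 6

Derivation:
After move 1 (U):
8 4 3
7 0 2
5 1 6

After move 2 (D):
8 4 3
7 1 2
5 0 6

After move 3 (U):
8 4 3
7 0 2
5 1 6

After move 4 (R):
8 4 3
7 2 0
5 1 6

After move 5 (U):
8 4 0
7 2 3
5 1 6

After move 6 (L):
8 0 4
7 2 3
5 1 6

After move 7 (D):
8 2 4
7 0 3
5 1 6

After move 8 (L):
8 2 4
0 7 3
5 1 6

After move 9 (D):
8 2 4
5 7 3
0 1 6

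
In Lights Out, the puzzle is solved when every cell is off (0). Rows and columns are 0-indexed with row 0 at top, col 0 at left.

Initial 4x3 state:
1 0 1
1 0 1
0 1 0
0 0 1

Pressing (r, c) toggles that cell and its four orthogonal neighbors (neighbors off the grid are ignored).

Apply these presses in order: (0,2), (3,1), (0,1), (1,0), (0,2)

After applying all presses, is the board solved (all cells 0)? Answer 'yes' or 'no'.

Answer: no

Derivation:
After press 1 at (0,2):
1 1 0
1 0 0
0 1 0
0 0 1

After press 2 at (3,1):
1 1 0
1 0 0
0 0 0
1 1 0

After press 3 at (0,1):
0 0 1
1 1 0
0 0 0
1 1 0

After press 4 at (1,0):
1 0 1
0 0 0
1 0 0
1 1 0

After press 5 at (0,2):
1 1 0
0 0 1
1 0 0
1 1 0

Lights still on: 6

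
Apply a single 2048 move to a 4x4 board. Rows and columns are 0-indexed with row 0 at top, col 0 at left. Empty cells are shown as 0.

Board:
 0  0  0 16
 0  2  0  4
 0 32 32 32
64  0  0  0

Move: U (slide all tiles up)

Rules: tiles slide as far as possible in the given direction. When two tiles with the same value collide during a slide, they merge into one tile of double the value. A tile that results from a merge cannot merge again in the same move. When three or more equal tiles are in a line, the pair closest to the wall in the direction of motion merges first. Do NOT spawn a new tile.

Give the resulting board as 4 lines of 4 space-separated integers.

Slide up:
col 0: [0, 0, 0, 64] -> [64, 0, 0, 0]
col 1: [0, 2, 32, 0] -> [2, 32, 0, 0]
col 2: [0, 0, 32, 0] -> [32, 0, 0, 0]
col 3: [16, 4, 32, 0] -> [16, 4, 32, 0]

Answer: 64  2 32 16
 0 32  0  4
 0  0  0 32
 0  0  0  0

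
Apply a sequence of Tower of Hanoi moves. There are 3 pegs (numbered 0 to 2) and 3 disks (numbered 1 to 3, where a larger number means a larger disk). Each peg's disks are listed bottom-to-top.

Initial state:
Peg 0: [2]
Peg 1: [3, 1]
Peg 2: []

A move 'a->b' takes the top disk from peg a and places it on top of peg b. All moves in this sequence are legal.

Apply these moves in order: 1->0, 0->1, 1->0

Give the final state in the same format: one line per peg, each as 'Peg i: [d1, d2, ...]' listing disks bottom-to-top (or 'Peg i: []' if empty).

Answer: Peg 0: [2, 1]
Peg 1: [3]
Peg 2: []

Derivation:
After move 1 (1->0):
Peg 0: [2, 1]
Peg 1: [3]
Peg 2: []

After move 2 (0->1):
Peg 0: [2]
Peg 1: [3, 1]
Peg 2: []

After move 3 (1->0):
Peg 0: [2, 1]
Peg 1: [3]
Peg 2: []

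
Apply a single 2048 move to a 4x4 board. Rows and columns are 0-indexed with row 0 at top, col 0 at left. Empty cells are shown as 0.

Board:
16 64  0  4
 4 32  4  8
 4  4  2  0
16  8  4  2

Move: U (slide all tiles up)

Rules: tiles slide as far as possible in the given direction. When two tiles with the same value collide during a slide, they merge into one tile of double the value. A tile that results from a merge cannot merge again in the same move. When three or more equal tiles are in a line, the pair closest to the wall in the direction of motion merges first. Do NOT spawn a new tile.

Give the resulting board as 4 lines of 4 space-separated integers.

Slide up:
col 0: [16, 4, 4, 16] -> [16, 8, 16, 0]
col 1: [64, 32, 4, 8] -> [64, 32, 4, 8]
col 2: [0, 4, 2, 4] -> [4, 2, 4, 0]
col 3: [4, 8, 0, 2] -> [4, 8, 2, 0]

Answer: 16 64  4  4
 8 32  2  8
16  4  4  2
 0  8  0  0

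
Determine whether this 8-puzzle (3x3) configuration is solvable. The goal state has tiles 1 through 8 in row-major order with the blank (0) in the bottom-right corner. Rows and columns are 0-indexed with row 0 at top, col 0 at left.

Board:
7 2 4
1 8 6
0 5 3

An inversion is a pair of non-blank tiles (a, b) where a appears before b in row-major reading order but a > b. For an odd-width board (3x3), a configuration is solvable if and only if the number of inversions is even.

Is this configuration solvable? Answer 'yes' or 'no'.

Answer: no

Derivation:
Inversions (pairs i<j in row-major order where tile[i] > tile[j] > 0): 15
15 is odd, so the puzzle is not solvable.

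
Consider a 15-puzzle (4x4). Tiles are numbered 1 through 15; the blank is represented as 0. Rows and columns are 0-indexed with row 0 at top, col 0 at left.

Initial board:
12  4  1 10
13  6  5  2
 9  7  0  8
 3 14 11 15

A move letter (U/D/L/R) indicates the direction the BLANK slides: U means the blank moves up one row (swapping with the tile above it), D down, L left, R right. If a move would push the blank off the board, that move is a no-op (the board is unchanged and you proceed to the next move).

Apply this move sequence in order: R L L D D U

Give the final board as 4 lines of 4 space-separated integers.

After move 1 (R):
12  4  1 10
13  6  5  2
 9  7  8  0
 3 14 11 15

After move 2 (L):
12  4  1 10
13  6  5  2
 9  7  0  8
 3 14 11 15

After move 3 (L):
12  4  1 10
13  6  5  2
 9  0  7  8
 3 14 11 15

After move 4 (D):
12  4  1 10
13  6  5  2
 9 14  7  8
 3  0 11 15

After move 5 (D):
12  4  1 10
13  6  5  2
 9 14  7  8
 3  0 11 15

After move 6 (U):
12  4  1 10
13  6  5  2
 9  0  7  8
 3 14 11 15

Answer: 12  4  1 10
13  6  5  2
 9  0  7  8
 3 14 11 15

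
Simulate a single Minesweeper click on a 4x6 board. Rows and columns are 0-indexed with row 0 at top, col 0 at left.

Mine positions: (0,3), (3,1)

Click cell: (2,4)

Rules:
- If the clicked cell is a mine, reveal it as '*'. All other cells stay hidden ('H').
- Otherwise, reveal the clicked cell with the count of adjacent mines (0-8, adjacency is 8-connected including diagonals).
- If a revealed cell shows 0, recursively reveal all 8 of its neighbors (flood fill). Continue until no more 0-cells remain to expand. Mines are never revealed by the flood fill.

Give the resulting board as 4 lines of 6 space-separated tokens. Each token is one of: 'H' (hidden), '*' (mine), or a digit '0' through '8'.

H H H H 1 0
H H 1 1 1 0
H H 1 0 0 0
H H 1 0 0 0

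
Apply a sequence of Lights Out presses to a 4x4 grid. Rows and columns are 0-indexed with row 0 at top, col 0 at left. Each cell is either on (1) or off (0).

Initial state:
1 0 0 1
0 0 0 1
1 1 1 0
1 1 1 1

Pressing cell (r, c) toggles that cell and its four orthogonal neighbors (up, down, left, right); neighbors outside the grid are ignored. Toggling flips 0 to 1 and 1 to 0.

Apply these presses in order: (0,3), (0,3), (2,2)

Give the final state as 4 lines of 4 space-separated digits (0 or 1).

After press 1 at (0,3):
1 0 1 0
0 0 0 0
1 1 1 0
1 1 1 1

After press 2 at (0,3):
1 0 0 1
0 0 0 1
1 1 1 0
1 1 1 1

After press 3 at (2,2):
1 0 0 1
0 0 1 1
1 0 0 1
1 1 0 1

Answer: 1 0 0 1
0 0 1 1
1 0 0 1
1 1 0 1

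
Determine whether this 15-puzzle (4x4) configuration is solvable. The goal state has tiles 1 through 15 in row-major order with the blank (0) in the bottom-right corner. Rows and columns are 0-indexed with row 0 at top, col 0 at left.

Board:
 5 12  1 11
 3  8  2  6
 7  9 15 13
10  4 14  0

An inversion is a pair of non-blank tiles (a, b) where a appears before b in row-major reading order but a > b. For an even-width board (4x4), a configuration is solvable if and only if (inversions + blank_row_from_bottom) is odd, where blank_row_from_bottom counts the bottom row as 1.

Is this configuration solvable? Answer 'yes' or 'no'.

Inversions: 37
Blank is in row 3 (0-indexed from top), which is row 1 counting from the bottom (bottom = 1).
37 + 1 = 38, which is even, so the puzzle is not solvable.

Answer: no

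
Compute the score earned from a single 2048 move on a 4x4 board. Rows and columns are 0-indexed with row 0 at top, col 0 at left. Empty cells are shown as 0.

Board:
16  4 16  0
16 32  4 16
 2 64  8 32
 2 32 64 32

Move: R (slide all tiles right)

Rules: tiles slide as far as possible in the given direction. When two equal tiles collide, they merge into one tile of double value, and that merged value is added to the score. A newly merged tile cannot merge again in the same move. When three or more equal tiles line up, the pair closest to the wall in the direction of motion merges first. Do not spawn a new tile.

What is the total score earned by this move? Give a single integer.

Slide right:
row 0: [16, 4, 16, 0] -> [0, 16, 4, 16]  score +0 (running 0)
row 1: [16, 32, 4, 16] -> [16, 32, 4, 16]  score +0 (running 0)
row 2: [2, 64, 8, 32] -> [2, 64, 8, 32]  score +0 (running 0)
row 3: [2, 32, 64, 32] -> [2, 32, 64, 32]  score +0 (running 0)
Board after move:
 0 16  4 16
16 32  4 16
 2 64  8 32
 2 32 64 32

Answer: 0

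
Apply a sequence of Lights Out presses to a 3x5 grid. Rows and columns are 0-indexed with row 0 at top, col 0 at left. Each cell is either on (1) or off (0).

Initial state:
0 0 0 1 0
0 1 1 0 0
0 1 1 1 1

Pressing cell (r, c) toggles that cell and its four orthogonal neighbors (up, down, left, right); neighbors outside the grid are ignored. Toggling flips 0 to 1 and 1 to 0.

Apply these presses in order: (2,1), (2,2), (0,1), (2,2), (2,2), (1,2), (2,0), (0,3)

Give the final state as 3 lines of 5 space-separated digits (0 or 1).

Answer: 1 1 1 0 1
1 0 1 0 0
0 0 0 0 1

Derivation:
After press 1 at (2,1):
0 0 0 1 0
0 0 1 0 0
1 0 0 1 1

After press 2 at (2,2):
0 0 0 1 0
0 0 0 0 0
1 1 1 0 1

After press 3 at (0,1):
1 1 1 1 0
0 1 0 0 0
1 1 1 0 1

After press 4 at (2,2):
1 1 1 1 0
0 1 1 0 0
1 0 0 1 1

After press 5 at (2,2):
1 1 1 1 0
0 1 0 0 0
1 1 1 0 1

After press 6 at (1,2):
1 1 0 1 0
0 0 1 1 0
1 1 0 0 1

After press 7 at (2,0):
1 1 0 1 0
1 0 1 1 0
0 0 0 0 1

After press 8 at (0,3):
1 1 1 0 1
1 0 1 0 0
0 0 0 0 1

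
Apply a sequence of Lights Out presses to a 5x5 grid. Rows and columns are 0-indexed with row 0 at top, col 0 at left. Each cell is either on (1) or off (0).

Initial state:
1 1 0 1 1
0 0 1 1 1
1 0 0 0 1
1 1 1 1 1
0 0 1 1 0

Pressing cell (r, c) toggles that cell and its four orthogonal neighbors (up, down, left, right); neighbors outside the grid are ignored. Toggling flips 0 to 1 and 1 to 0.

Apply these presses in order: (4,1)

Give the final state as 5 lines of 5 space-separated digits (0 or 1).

After press 1 at (4,1):
1 1 0 1 1
0 0 1 1 1
1 0 0 0 1
1 0 1 1 1
1 1 0 1 0

Answer: 1 1 0 1 1
0 0 1 1 1
1 0 0 0 1
1 0 1 1 1
1 1 0 1 0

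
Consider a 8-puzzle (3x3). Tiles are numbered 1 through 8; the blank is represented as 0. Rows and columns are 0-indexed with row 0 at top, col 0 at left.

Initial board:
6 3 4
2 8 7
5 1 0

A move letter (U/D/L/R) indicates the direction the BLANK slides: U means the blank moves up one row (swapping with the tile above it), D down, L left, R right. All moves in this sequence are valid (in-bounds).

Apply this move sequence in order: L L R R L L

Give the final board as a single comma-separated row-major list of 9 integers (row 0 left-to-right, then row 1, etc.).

Answer: 6, 3, 4, 2, 8, 7, 0, 5, 1

Derivation:
After move 1 (L):
6 3 4
2 8 7
5 0 1

After move 2 (L):
6 3 4
2 8 7
0 5 1

After move 3 (R):
6 3 4
2 8 7
5 0 1

After move 4 (R):
6 3 4
2 8 7
5 1 0

After move 5 (L):
6 3 4
2 8 7
5 0 1

After move 6 (L):
6 3 4
2 8 7
0 5 1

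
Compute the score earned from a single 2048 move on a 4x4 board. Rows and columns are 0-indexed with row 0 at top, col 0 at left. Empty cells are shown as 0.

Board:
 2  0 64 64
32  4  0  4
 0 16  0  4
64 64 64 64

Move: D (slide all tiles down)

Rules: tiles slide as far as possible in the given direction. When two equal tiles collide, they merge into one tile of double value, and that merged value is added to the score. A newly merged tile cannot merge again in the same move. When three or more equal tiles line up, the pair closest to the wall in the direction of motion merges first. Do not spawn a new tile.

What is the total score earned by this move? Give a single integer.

Slide down:
col 0: [2, 32, 0, 64] -> [0, 2, 32, 64]  score +0 (running 0)
col 1: [0, 4, 16, 64] -> [0, 4, 16, 64]  score +0 (running 0)
col 2: [64, 0, 0, 64] -> [0, 0, 0, 128]  score +128 (running 128)
col 3: [64, 4, 4, 64] -> [0, 64, 8, 64]  score +8 (running 136)
Board after move:
  0   0   0   0
  2   4   0  64
 32  16   0   8
 64  64 128  64

Answer: 136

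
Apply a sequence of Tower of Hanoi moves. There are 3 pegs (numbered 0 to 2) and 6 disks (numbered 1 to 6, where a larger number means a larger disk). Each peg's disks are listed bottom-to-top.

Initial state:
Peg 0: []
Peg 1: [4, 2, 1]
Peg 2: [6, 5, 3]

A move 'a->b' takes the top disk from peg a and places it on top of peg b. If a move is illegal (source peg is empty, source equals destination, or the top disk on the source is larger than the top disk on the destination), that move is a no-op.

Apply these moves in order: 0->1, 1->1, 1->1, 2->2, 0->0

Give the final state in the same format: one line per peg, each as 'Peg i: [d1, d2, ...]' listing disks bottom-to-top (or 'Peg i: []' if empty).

Answer: Peg 0: []
Peg 1: [4, 2, 1]
Peg 2: [6, 5, 3]

Derivation:
After move 1 (0->1):
Peg 0: []
Peg 1: [4, 2, 1]
Peg 2: [6, 5, 3]

After move 2 (1->1):
Peg 0: []
Peg 1: [4, 2, 1]
Peg 2: [6, 5, 3]

After move 3 (1->1):
Peg 0: []
Peg 1: [4, 2, 1]
Peg 2: [6, 5, 3]

After move 4 (2->2):
Peg 0: []
Peg 1: [4, 2, 1]
Peg 2: [6, 5, 3]

After move 5 (0->0):
Peg 0: []
Peg 1: [4, 2, 1]
Peg 2: [6, 5, 3]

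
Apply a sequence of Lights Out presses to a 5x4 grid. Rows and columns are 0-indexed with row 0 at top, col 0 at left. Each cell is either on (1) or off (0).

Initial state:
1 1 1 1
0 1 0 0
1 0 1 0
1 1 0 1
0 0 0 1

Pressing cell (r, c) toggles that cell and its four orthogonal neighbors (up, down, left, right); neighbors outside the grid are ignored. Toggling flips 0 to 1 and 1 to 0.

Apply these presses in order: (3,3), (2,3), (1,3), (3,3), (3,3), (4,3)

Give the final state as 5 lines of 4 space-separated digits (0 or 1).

After press 1 at (3,3):
1 1 1 1
0 1 0 0
1 0 1 1
1 1 1 0
0 0 0 0

After press 2 at (2,3):
1 1 1 1
0 1 0 1
1 0 0 0
1 1 1 1
0 0 0 0

After press 3 at (1,3):
1 1 1 0
0 1 1 0
1 0 0 1
1 1 1 1
0 0 0 0

After press 4 at (3,3):
1 1 1 0
0 1 1 0
1 0 0 0
1 1 0 0
0 0 0 1

After press 5 at (3,3):
1 1 1 0
0 1 1 0
1 0 0 1
1 1 1 1
0 0 0 0

After press 6 at (4,3):
1 1 1 0
0 1 1 0
1 0 0 1
1 1 1 0
0 0 1 1

Answer: 1 1 1 0
0 1 1 0
1 0 0 1
1 1 1 0
0 0 1 1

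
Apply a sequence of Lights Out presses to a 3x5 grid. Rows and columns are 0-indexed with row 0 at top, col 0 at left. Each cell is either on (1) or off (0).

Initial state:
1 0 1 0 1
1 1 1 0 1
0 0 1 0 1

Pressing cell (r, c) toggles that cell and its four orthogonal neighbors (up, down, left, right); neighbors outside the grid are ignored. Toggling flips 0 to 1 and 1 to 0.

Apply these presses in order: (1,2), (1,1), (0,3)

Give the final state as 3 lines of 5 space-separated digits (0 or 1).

Answer: 1 1 1 1 0
0 1 1 0 1
0 1 0 0 1

Derivation:
After press 1 at (1,2):
1 0 0 0 1
1 0 0 1 1
0 0 0 0 1

After press 2 at (1,1):
1 1 0 0 1
0 1 1 1 1
0 1 0 0 1

After press 3 at (0,3):
1 1 1 1 0
0 1 1 0 1
0 1 0 0 1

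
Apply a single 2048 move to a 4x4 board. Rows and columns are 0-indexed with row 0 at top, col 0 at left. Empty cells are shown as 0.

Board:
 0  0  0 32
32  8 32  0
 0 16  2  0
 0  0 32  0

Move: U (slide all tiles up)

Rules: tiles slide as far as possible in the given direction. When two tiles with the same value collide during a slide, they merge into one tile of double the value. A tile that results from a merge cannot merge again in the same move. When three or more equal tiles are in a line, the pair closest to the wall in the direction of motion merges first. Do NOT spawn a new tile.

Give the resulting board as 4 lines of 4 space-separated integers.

Answer: 32  8 32 32
 0 16  2  0
 0  0 32  0
 0  0  0  0

Derivation:
Slide up:
col 0: [0, 32, 0, 0] -> [32, 0, 0, 0]
col 1: [0, 8, 16, 0] -> [8, 16, 0, 0]
col 2: [0, 32, 2, 32] -> [32, 2, 32, 0]
col 3: [32, 0, 0, 0] -> [32, 0, 0, 0]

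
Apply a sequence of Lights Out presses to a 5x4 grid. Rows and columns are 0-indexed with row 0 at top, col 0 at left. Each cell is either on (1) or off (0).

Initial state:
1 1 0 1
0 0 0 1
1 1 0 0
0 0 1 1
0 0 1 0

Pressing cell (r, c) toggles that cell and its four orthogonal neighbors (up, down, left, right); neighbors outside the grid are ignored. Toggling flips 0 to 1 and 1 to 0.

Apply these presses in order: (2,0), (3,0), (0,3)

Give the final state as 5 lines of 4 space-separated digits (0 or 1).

Answer: 1 1 1 0
1 0 0 0
1 0 0 0
0 1 1 1
1 0 1 0

Derivation:
After press 1 at (2,0):
1 1 0 1
1 0 0 1
0 0 0 0
1 0 1 1
0 0 1 0

After press 2 at (3,0):
1 1 0 1
1 0 0 1
1 0 0 0
0 1 1 1
1 0 1 0

After press 3 at (0,3):
1 1 1 0
1 0 0 0
1 0 0 0
0 1 1 1
1 0 1 0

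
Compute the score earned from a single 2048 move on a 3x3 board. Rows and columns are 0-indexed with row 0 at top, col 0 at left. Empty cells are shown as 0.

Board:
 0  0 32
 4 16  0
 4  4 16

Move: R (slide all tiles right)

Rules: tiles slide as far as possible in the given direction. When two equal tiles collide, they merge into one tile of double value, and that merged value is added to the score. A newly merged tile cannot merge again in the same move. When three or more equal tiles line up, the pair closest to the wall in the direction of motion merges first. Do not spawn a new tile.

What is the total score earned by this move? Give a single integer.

Answer: 8

Derivation:
Slide right:
row 0: [0, 0, 32] -> [0, 0, 32]  score +0 (running 0)
row 1: [4, 16, 0] -> [0, 4, 16]  score +0 (running 0)
row 2: [4, 4, 16] -> [0, 8, 16]  score +8 (running 8)
Board after move:
 0  0 32
 0  4 16
 0  8 16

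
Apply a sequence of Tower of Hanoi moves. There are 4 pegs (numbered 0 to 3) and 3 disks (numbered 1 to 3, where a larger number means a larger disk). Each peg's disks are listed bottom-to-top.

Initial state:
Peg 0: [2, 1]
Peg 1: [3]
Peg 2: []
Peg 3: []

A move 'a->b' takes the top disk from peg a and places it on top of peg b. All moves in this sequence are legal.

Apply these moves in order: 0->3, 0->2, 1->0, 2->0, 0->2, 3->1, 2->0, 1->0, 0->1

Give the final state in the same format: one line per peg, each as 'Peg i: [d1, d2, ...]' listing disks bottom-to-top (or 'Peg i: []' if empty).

After move 1 (0->3):
Peg 0: [2]
Peg 1: [3]
Peg 2: []
Peg 3: [1]

After move 2 (0->2):
Peg 0: []
Peg 1: [3]
Peg 2: [2]
Peg 3: [1]

After move 3 (1->0):
Peg 0: [3]
Peg 1: []
Peg 2: [2]
Peg 3: [1]

After move 4 (2->0):
Peg 0: [3, 2]
Peg 1: []
Peg 2: []
Peg 3: [1]

After move 5 (0->2):
Peg 0: [3]
Peg 1: []
Peg 2: [2]
Peg 3: [1]

After move 6 (3->1):
Peg 0: [3]
Peg 1: [1]
Peg 2: [2]
Peg 3: []

After move 7 (2->0):
Peg 0: [3, 2]
Peg 1: [1]
Peg 2: []
Peg 3: []

After move 8 (1->0):
Peg 0: [3, 2, 1]
Peg 1: []
Peg 2: []
Peg 3: []

After move 9 (0->1):
Peg 0: [3, 2]
Peg 1: [1]
Peg 2: []
Peg 3: []

Answer: Peg 0: [3, 2]
Peg 1: [1]
Peg 2: []
Peg 3: []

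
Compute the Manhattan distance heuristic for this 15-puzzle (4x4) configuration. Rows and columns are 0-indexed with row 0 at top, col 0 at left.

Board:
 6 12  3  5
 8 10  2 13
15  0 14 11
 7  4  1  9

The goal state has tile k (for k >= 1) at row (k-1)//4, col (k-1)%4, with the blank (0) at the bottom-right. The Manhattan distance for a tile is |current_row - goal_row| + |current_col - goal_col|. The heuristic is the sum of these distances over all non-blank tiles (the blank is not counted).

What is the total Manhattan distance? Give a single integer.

Tile 6: (0,0)->(1,1) = 2
Tile 12: (0,1)->(2,3) = 4
Tile 3: (0,2)->(0,2) = 0
Tile 5: (0,3)->(1,0) = 4
Tile 8: (1,0)->(1,3) = 3
Tile 10: (1,1)->(2,1) = 1
Tile 2: (1,2)->(0,1) = 2
Tile 13: (1,3)->(3,0) = 5
Tile 15: (2,0)->(3,2) = 3
Tile 14: (2,2)->(3,1) = 2
Tile 11: (2,3)->(2,2) = 1
Tile 7: (3,0)->(1,2) = 4
Tile 4: (3,1)->(0,3) = 5
Tile 1: (3,2)->(0,0) = 5
Tile 9: (3,3)->(2,0) = 4
Sum: 2 + 4 + 0 + 4 + 3 + 1 + 2 + 5 + 3 + 2 + 1 + 4 + 5 + 5 + 4 = 45

Answer: 45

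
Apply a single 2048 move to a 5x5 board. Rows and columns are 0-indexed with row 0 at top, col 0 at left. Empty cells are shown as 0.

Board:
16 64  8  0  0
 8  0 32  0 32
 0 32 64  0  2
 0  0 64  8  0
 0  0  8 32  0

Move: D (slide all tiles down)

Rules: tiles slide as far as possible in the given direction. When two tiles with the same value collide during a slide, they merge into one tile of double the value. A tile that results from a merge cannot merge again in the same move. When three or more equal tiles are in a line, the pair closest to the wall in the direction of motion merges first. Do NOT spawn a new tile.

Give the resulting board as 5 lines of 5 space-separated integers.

Slide down:
col 0: [16, 8, 0, 0, 0] -> [0, 0, 0, 16, 8]
col 1: [64, 0, 32, 0, 0] -> [0, 0, 0, 64, 32]
col 2: [8, 32, 64, 64, 8] -> [0, 8, 32, 128, 8]
col 3: [0, 0, 0, 8, 32] -> [0, 0, 0, 8, 32]
col 4: [0, 32, 2, 0, 0] -> [0, 0, 0, 32, 2]

Answer:   0   0   0   0   0
  0   0   8   0   0
  0   0  32   0   0
 16  64 128   8  32
  8  32   8  32   2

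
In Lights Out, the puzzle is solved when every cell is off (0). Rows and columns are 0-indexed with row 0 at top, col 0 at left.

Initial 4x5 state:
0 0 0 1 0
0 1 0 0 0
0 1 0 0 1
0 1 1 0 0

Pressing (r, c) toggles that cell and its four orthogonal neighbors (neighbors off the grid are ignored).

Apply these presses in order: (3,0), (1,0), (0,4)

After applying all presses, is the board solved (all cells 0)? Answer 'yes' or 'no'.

After press 1 at (3,0):
0 0 0 1 0
0 1 0 0 0
1 1 0 0 1
1 0 1 0 0

After press 2 at (1,0):
1 0 0 1 0
1 0 0 0 0
0 1 0 0 1
1 0 1 0 0

After press 3 at (0,4):
1 0 0 0 1
1 0 0 0 1
0 1 0 0 1
1 0 1 0 0

Lights still on: 8

Answer: no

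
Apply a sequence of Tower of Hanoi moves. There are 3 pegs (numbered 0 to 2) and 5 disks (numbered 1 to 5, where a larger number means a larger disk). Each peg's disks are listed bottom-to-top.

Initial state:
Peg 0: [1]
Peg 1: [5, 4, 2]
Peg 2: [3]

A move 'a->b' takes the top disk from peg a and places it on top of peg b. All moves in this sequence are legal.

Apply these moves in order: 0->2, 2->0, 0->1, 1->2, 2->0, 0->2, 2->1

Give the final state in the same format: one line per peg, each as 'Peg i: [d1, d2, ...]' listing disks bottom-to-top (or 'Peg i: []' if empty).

After move 1 (0->2):
Peg 0: []
Peg 1: [5, 4, 2]
Peg 2: [3, 1]

After move 2 (2->0):
Peg 0: [1]
Peg 1: [5, 4, 2]
Peg 2: [3]

After move 3 (0->1):
Peg 0: []
Peg 1: [5, 4, 2, 1]
Peg 2: [3]

After move 4 (1->2):
Peg 0: []
Peg 1: [5, 4, 2]
Peg 2: [3, 1]

After move 5 (2->0):
Peg 0: [1]
Peg 1: [5, 4, 2]
Peg 2: [3]

After move 6 (0->2):
Peg 0: []
Peg 1: [5, 4, 2]
Peg 2: [3, 1]

After move 7 (2->1):
Peg 0: []
Peg 1: [5, 4, 2, 1]
Peg 2: [3]

Answer: Peg 0: []
Peg 1: [5, 4, 2, 1]
Peg 2: [3]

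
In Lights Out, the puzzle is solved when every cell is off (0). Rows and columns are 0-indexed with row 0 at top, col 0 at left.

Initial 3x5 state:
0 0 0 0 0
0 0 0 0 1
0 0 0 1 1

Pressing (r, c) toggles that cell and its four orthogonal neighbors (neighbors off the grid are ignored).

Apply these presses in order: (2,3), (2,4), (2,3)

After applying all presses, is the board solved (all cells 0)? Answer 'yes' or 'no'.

After press 1 at (2,3):
0 0 0 0 0
0 0 0 1 1
0 0 1 0 0

After press 2 at (2,4):
0 0 0 0 0
0 0 0 1 0
0 0 1 1 1

After press 3 at (2,3):
0 0 0 0 0
0 0 0 0 0
0 0 0 0 0

Lights still on: 0

Answer: yes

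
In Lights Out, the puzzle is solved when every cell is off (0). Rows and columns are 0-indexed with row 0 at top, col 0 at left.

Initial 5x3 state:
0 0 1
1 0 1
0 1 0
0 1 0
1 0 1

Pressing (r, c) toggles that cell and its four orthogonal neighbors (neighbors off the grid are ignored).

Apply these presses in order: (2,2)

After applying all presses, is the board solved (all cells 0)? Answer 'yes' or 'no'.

Answer: no

Derivation:
After press 1 at (2,2):
0 0 1
1 0 0
0 0 1
0 1 1
1 0 1

Lights still on: 7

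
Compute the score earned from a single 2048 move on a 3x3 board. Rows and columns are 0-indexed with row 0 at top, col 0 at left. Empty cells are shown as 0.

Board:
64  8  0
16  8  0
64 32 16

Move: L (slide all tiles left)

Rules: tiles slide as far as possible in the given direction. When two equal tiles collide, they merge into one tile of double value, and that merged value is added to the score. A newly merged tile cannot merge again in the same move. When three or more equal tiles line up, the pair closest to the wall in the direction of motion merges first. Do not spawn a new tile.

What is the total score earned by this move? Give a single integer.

Answer: 0

Derivation:
Slide left:
row 0: [64, 8, 0] -> [64, 8, 0]  score +0 (running 0)
row 1: [16, 8, 0] -> [16, 8, 0]  score +0 (running 0)
row 2: [64, 32, 16] -> [64, 32, 16]  score +0 (running 0)
Board after move:
64  8  0
16  8  0
64 32 16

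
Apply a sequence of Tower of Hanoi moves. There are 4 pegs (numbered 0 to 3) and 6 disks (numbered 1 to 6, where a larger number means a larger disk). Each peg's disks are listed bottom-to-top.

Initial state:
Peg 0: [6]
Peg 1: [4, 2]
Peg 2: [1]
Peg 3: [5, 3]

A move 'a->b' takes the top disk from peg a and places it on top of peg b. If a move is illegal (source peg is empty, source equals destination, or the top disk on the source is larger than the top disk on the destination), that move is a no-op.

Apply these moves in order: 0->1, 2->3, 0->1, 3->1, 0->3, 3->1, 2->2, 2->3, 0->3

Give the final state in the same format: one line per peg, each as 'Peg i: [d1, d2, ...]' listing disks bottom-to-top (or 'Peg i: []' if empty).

After move 1 (0->1):
Peg 0: [6]
Peg 1: [4, 2]
Peg 2: [1]
Peg 3: [5, 3]

After move 2 (2->3):
Peg 0: [6]
Peg 1: [4, 2]
Peg 2: []
Peg 3: [5, 3, 1]

After move 3 (0->1):
Peg 0: [6]
Peg 1: [4, 2]
Peg 2: []
Peg 3: [5, 3, 1]

After move 4 (3->1):
Peg 0: [6]
Peg 1: [4, 2, 1]
Peg 2: []
Peg 3: [5, 3]

After move 5 (0->3):
Peg 0: [6]
Peg 1: [4, 2, 1]
Peg 2: []
Peg 3: [5, 3]

After move 6 (3->1):
Peg 0: [6]
Peg 1: [4, 2, 1]
Peg 2: []
Peg 3: [5, 3]

After move 7 (2->2):
Peg 0: [6]
Peg 1: [4, 2, 1]
Peg 2: []
Peg 3: [5, 3]

After move 8 (2->3):
Peg 0: [6]
Peg 1: [4, 2, 1]
Peg 2: []
Peg 3: [5, 3]

After move 9 (0->3):
Peg 0: [6]
Peg 1: [4, 2, 1]
Peg 2: []
Peg 3: [5, 3]

Answer: Peg 0: [6]
Peg 1: [4, 2, 1]
Peg 2: []
Peg 3: [5, 3]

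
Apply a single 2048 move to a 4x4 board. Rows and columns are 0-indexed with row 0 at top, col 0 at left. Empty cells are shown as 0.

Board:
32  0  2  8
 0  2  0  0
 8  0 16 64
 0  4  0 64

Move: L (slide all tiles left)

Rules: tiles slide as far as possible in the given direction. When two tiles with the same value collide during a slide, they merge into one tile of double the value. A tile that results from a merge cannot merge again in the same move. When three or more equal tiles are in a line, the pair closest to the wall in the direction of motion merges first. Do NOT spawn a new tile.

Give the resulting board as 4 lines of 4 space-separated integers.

Answer: 32  2  8  0
 2  0  0  0
 8 16 64  0
 4 64  0  0

Derivation:
Slide left:
row 0: [32, 0, 2, 8] -> [32, 2, 8, 0]
row 1: [0, 2, 0, 0] -> [2, 0, 0, 0]
row 2: [8, 0, 16, 64] -> [8, 16, 64, 0]
row 3: [0, 4, 0, 64] -> [4, 64, 0, 0]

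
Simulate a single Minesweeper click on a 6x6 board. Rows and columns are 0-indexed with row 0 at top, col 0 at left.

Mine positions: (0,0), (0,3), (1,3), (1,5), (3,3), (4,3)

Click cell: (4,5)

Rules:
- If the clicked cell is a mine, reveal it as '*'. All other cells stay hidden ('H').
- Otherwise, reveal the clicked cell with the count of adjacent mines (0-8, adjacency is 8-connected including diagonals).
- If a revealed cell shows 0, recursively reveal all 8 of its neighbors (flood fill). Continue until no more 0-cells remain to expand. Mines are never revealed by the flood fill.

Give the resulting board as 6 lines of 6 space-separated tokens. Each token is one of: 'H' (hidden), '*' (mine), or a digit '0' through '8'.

H H H H H H
H H H H H H
H H H H 3 1
H H H H 2 0
H H H H 2 0
H H H H 1 0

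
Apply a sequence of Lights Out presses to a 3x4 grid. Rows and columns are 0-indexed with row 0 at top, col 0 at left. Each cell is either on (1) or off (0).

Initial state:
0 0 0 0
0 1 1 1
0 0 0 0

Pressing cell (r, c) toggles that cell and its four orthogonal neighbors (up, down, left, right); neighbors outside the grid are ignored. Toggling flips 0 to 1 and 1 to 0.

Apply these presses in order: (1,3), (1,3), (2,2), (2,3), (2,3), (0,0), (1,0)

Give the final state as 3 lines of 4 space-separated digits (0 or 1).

Answer: 0 1 0 0
0 0 0 1
1 1 1 1

Derivation:
After press 1 at (1,3):
0 0 0 1
0 1 0 0
0 0 0 1

After press 2 at (1,3):
0 0 0 0
0 1 1 1
0 0 0 0

After press 3 at (2,2):
0 0 0 0
0 1 0 1
0 1 1 1

After press 4 at (2,3):
0 0 0 0
0 1 0 0
0 1 0 0

After press 5 at (2,3):
0 0 0 0
0 1 0 1
0 1 1 1

After press 6 at (0,0):
1 1 0 0
1 1 0 1
0 1 1 1

After press 7 at (1,0):
0 1 0 0
0 0 0 1
1 1 1 1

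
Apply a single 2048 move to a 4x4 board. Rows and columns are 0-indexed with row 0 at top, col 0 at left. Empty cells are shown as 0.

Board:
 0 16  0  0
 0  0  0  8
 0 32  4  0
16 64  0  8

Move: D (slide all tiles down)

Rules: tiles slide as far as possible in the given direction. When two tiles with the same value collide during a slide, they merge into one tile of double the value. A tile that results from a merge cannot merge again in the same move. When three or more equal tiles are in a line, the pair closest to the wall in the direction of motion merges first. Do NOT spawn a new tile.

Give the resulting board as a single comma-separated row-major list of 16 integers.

Answer: 0, 0, 0, 0, 0, 16, 0, 0, 0, 32, 0, 0, 16, 64, 4, 16

Derivation:
Slide down:
col 0: [0, 0, 0, 16] -> [0, 0, 0, 16]
col 1: [16, 0, 32, 64] -> [0, 16, 32, 64]
col 2: [0, 0, 4, 0] -> [0, 0, 0, 4]
col 3: [0, 8, 0, 8] -> [0, 0, 0, 16]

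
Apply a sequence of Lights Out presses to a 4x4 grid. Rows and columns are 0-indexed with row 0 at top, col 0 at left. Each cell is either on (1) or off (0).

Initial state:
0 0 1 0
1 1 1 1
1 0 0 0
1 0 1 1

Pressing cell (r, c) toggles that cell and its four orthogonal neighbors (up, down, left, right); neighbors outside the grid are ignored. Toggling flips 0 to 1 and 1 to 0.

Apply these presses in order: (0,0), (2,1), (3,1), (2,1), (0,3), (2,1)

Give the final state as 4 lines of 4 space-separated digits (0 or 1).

After press 1 at (0,0):
1 1 1 0
0 1 1 1
1 0 0 0
1 0 1 1

After press 2 at (2,1):
1 1 1 0
0 0 1 1
0 1 1 0
1 1 1 1

After press 3 at (3,1):
1 1 1 0
0 0 1 1
0 0 1 0
0 0 0 1

After press 4 at (2,1):
1 1 1 0
0 1 1 1
1 1 0 0
0 1 0 1

After press 5 at (0,3):
1 1 0 1
0 1 1 0
1 1 0 0
0 1 0 1

After press 6 at (2,1):
1 1 0 1
0 0 1 0
0 0 1 0
0 0 0 1

Answer: 1 1 0 1
0 0 1 0
0 0 1 0
0 0 0 1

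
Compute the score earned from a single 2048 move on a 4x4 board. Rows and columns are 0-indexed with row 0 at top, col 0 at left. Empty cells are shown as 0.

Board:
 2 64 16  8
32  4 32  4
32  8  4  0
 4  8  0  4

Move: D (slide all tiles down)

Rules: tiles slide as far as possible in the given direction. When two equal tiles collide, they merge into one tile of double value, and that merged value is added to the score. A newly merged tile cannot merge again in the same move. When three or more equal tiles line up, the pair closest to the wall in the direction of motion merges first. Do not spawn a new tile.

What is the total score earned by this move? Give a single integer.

Slide down:
col 0: [2, 32, 32, 4] -> [0, 2, 64, 4]  score +64 (running 64)
col 1: [64, 4, 8, 8] -> [0, 64, 4, 16]  score +16 (running 80)
col 2: [16, 32, 4, 0] -> [0, 16, 32, 4]  score +0 (running 80)
col 3: [8, 4, 0, 4] -> [0, 0, 8, 8]  score +8 (running 88)
Board after move:
 0  0  0  0
 2 64 16  0
64  4 32  8
 4 16  4  8

Answer: 88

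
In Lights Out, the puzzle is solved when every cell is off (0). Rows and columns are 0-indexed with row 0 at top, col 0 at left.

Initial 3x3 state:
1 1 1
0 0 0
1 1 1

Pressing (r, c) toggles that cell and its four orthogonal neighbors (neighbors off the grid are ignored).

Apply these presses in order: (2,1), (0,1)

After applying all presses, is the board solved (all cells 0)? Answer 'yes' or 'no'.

Answer: yes

Derivation:
After press 1 at (2,1):
1 1 1
0 1 0
0 0 0

After press 2 at (0,1):
0 0 0
0 0 0
0 0 0

Lights still on: 0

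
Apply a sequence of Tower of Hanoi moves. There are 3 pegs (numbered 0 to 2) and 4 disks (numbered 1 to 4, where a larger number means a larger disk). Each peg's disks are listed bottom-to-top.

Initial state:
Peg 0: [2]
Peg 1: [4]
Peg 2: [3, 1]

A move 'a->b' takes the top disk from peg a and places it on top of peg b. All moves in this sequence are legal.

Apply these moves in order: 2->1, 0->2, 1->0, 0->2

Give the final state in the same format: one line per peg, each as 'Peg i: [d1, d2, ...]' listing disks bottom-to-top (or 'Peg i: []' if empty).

After move 1 (2->1):
Peg 0: [2]
Peg 1: [4, 1]
Peg 2: [3]

After move 2 (0->2):
Peg 0: []
Peg 1: [4, 1]
Peg 2: [3, 2]

After move 3 (1->0):
Peg 0: [1]
Peg 1: [4]
Peg 2: [3, 2]

After move 4 (0->2):
Peg 0: []
Peg 1: [4]
Peg 2: [3, 2, 1]

Answer: Peg 0: []
Peg 1: [4]
Peg 2: [3, 2, 1]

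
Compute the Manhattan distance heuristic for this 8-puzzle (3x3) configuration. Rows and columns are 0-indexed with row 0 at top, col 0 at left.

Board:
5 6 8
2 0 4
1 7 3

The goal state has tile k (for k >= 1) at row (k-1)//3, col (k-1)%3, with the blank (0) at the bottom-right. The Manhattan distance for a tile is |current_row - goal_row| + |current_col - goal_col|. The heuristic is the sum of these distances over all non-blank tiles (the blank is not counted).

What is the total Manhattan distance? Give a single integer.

Tile 5: (0,0)->(1,1) = 2
Tile 6: (0,1)->(1,2) = 2
Tile 8: (0,2)->(2,1) = 3
Tile 2: (1,0)->(0,1) = 2
Tile 4: (1,2)->(1,0) = 2
Tile 1: (2,0)->(0,0) = 2
Tile 7: (2,1)->(2,0) = 1
Tile 3: (2,2)->(0,2) = 2
Sum: 2 + 2 + 3 + 2 + 2 + 2 + 1 + 2 = 16

Answer: 16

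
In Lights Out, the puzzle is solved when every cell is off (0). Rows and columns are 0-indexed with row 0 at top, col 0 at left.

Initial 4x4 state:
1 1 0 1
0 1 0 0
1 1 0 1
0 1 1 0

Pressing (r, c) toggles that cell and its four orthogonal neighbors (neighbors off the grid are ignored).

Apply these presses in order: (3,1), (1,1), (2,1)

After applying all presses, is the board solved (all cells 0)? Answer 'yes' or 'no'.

After press 1 at (3,1):
1 1 0 1
0 1 0 0
1 0 0 1
1 0 0 0

After press 2 at (1,1):
1 0 0 1
1 0 1 0
1 1 0 1
1 0 0 0

After press 3 at (2,1):
1 0 0 1
1 1 1 0
0 0 1 1
1 1 0 0

Lights still on: 9

Answer: no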